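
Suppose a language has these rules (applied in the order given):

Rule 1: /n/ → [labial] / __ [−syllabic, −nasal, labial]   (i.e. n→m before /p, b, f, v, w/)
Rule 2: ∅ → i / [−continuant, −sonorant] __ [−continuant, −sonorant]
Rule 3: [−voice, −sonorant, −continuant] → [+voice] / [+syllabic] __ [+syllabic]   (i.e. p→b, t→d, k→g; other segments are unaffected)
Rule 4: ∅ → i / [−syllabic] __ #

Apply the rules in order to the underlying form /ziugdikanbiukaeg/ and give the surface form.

ziugidigambiugaegi

Rule 1 (nasal place assimilation): /n/ precedes the labial consonant /b/, so it assimilates in place to [m]. /ziugdikanbiukaeg/ → ziugdikambiukaeg.
Rule 2 (stop-cluster i-epenthesis): /g/ and /d/ form a stop–stop cluster, so [i] is inserted between them. /ziugdikambiukaeg/ → ziugidikambiukaeg.
Rule 3 (intervocalic voicing): /k/ is a voiceless stop between vowels /i/ and /a/, so it voices to [g]. /k/ is a voiceless stop between vowels /u/ and /a/, so it voices to [g]. /ziugidikambiukaeg/ → ziugidigambiugaeg.
Rule 4 (final i-epenthesis): the form ends in the consonant /g/, so [i] is inserted word-finally. /ziugidigambiugaeg/ → ziugidigambiugaegi.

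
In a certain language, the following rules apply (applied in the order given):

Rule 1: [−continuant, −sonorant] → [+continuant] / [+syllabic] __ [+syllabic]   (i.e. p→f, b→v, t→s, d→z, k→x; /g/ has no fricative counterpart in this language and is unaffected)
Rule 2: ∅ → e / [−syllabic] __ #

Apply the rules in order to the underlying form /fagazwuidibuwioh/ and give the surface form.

Rule 1 (intervocalic spirantization): /d/ is a stop between vowels /i/ and /i/, so it spirantizes to the fricative [z]. /b/ is a stop between vowels /i/ and /u/, so it spirantizes to the fricative [v]. /fagazwuidibuwioh/ → fagazwuizivuwioh.
Rule 2 (final e-epenthesis): the form ends in the consonant /h/, so [e] is inserted word-finally. /fagazwuizivuwioh/ → fagazwuizivuwiohe.

fagazwuizivuwiohe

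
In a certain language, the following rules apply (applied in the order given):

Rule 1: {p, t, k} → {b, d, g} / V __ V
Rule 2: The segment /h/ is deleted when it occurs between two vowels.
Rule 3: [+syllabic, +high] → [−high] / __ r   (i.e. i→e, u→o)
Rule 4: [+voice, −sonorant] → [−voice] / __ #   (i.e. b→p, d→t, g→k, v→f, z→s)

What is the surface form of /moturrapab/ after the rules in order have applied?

Rule 1 (intervocalic voicing): /t/ is a voiceless stop between vowels /o/ and /u/, so it voices to [d]. /p/ is a voiceless stop between vowels /a/ and /a/, so it voices to [b]. /moturrapab/ → modurrabab.
Rule 2 (intervocalic h-deletion): no segment meets the environment; /modurrabab/ is unchanged.
Rule 3 (pre-rhotic lowering): /u/ is a high vowel immediately before /r/, so it lowers to [o]. /modurrabab/ → modorrabab.
Rule 4 (final devoicing): /b/ is a voiced obstruent in word-final position, so it devoices to [p]. /modorrabab/ → modorrabap.

modorrabap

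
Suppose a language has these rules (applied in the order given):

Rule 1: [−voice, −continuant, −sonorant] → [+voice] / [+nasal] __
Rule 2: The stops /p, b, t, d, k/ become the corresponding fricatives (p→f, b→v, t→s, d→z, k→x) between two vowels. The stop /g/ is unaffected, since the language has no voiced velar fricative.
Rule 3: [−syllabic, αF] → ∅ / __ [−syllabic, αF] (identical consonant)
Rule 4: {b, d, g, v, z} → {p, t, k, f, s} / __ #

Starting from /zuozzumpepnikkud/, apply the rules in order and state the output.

zuozumbepnikut

Rule 1 (post-nasal voicing): /p/ is a voiceless stop immediately after the nasal /m/, so it voices to [b]. /zuozzumpepnikkud/ → zuozzumbepnikkud.
Rule 2 (intervocalic spirantization): no segment meets the environment; /zuozzumbepnikkud/ is unchanged.
Rule 3 (degemination): /zz/ is a geminate; the first /z/ deletes. /kk/ is a geminate; the first /k/ deletes. /zuozzumbepnikkud/ → zuozumbepnikud.
Rule 4 (final devoicing): /d/ is a voiced obstruent in word-final position, so it devoices to [t]. /zuozumbepnikud/ → zuozumbepnikut.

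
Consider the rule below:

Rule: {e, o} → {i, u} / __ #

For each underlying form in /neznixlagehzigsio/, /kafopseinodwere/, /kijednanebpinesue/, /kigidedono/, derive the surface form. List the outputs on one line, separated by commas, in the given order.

neznixlagehzigsiu, kafopseinodweri, kijednanebpinesui, kigidedonu

/neznixlagehzigsio/: /o/ is a mid vowel in word-final position, so it raises to [u]. → [neznixlagehzigsiu].
/kafopseinodwere/: /e/ is a mid vowel in word-final position, so it raises to [i]. → [kafopseinodweri].
/kijednanebpinesue/: /e/ is a mid vowel in word-final position, so it raises to [i]. → [kijednanebpinesui].
/kigidedono/: /o/ is a mid vowel in word-final position, so it raises to [u]. → [kigidedonu].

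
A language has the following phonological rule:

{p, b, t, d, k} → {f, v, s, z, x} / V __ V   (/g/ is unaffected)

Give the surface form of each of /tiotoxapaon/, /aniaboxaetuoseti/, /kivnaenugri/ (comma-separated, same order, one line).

tiosoxafaon, aniavoxaesuosesi, kivnaenugri

/tiotoxapaon/: /t/ is a stop between vowels /o/ and /o/, so it spirantizes to the fricative [s]. /p/ is a stop between vowels /a/ and /a/, so it spirantizes to the fricative [f]. → [tiosoxafaon].
/aniaboxaetuoseti/: /b/ is a stop between vowels /a/ and /o/, so it spirantizes to the fricative [v]. /t/ is a stop between vowels /e/ and /u/, so it spirantizes to the fricative [s]. /t/ is a stop between vowels /e/ and /i/, so it spirantizes to the fricative [s]. → [aniavoxaesuosesi].
/kivnaenugri/: the rule's environment is not met; surfaces unchanged as [kivnaenugri].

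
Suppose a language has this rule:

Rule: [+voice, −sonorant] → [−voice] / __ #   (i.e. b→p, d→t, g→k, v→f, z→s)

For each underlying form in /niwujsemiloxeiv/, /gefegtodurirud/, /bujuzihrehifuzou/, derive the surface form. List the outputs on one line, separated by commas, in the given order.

niwujsemiloxeif, gefegtodurirut, bujuzihrehifuzou

/niwujsemiloxeiv/: /v/ is a voiced obstruent in word-final position, so it devoices to [f]. → [niwujsemiloxeif].
/gefegtodurirud/: /d/ is a voiced obstruent in word-final position, so it devoices to [t]. → [gefegtodurirut].
/bujuzihrehifuzou/: the rule's environment is not met; surfaces unchanged as [bujuzihrehifuzou].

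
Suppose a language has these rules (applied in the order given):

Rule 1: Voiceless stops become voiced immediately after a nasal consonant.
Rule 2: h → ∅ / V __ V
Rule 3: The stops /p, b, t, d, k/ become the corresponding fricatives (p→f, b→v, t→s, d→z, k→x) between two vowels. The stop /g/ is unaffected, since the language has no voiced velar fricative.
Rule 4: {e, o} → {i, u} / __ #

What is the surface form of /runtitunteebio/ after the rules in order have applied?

Rule 1 (post-nasal voicing): /t/ is a voiceless stop immediately after the nasal /n/, so it voices to [d]. /t/ is a voiceless stop immediately after the nasal /n/, so it voices to [d]. /runtitunteebio/ → runditundeebio.
Rule 2 (intervocalic h-deletion): no segment meets the environment; /runditundeebio/ is unchanged.
Rule 3 (intervocalic spirantization): /t/ is a stop between vowels /i/ and /u/, so it spirantizes to the fricative [s]. /b/ is a stop between vowels /e/ and /i/, so it spirantizes to the fricative [v]. /runditundeebio/ → rundisundeevio.
Rule 4 (final vowel raising): /o/ is a mid vowel in word-final position, so it raises to [u]. /rundisundeevio/ → rundisundeeviu.

rundisundeeviu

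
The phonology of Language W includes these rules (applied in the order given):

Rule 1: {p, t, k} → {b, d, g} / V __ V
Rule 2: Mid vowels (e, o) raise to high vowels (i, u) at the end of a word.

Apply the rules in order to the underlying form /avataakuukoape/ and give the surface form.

Rule 1 (intervocalic voicing): /t/ is a voiceless stop between vowels /a/ and /a/, so it voices to [d]. /k/ is a voiceless stop between vowels /a/ and /u/, so it voices to [g]. /k/ is a voiceless stop between vowels /u/ and /o/, so it voices to [g]. /p/ is a voiceless stop between vowels /a/ and /e/, so it voices to [b]. /avataakuukoape/ → avadaaguugoabe.
Rule 2 (final vowel raising): /e/ is a mid vowel in word-final position, so it raises to [i]. /avadaaguugoabe/ → avadaaguugoabi.

avadaaguugoabi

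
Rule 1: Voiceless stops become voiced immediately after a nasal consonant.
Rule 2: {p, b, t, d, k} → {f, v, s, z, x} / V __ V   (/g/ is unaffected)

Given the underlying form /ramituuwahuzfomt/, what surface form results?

Rule 1 (post-nasal voicing): /t/ is a voiceless stop immediately after the nasal /m/, so it voices to [d]. /ramituuwahuzfomt/ → ramituuwahuzfomd.
Rule 2 (intervocalic spirantization): /t/ is a stop between vowels /i/ and /u/, so it spirantizes to the fricative [s]. /ramituuwahuzfomd/ → ramisuuwahuzfomd.

ramisuuwahuzfomd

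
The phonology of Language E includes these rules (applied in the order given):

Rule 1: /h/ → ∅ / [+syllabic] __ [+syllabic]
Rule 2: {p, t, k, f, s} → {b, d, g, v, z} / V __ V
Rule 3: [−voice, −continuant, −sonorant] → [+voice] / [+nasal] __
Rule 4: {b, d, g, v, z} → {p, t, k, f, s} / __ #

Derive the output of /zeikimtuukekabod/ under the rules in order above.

Rule 1 (intervocalic h-deletion): no segment meets the environment; /zeikimtuukekabod/ is unchanged.
Rule 2 (intervocalic voicing): /k/ is a voiceless obstruent between vowels /i/ and /i/, so it voices to [g]. /k/ is a voiceless obstruent between vowels /u/ and /e/, so it voices to [g]. /k/ is a voiceless obstruent between vowels /e/ and /a/, so it voices to [g]. /zeikimtuukekabod/ → zeigimtuugegabod.
Rule 3 (post-nasal voicing): /t/ is a voiceless stop immediately after the nasal /m/, so it voices to [d]. /zeigimtuugegabod/ → zeigimduugegabod.
Rule 4 (final devoicing): /d/ is a voiced obstruent in word-final position, so it devoices to [t]. /zeigimduugegabod/ → zeigimduugegabot.

zeigimduugegabot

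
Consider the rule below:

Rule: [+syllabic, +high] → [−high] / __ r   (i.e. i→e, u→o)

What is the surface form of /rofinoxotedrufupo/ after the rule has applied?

rofinoxotedrufupo

No segment of /rofinoxotedrufupo/ meets the structural description of the rule, so the form surfaces unchanged.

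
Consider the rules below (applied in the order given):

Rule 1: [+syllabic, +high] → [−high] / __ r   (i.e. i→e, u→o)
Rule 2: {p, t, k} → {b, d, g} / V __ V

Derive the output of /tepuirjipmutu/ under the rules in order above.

tebuerjipmudu

Rule 1 (pre-rhotic lowering): /i/ is a high vowel immediately before /r/, so it lowers to [e]. /tepuirjipmutu/ → tepuerjipmutu.
Rule 2 (intervocalic voicing): /p/ is a voiceless stop between vowels /e/ and /u/, so it voices to [b]. /t/ is a voiceless stop between vowels /u/ and /u/, so it voices to [d]. /tepuerjipmutu/ → tebuerjipmudu.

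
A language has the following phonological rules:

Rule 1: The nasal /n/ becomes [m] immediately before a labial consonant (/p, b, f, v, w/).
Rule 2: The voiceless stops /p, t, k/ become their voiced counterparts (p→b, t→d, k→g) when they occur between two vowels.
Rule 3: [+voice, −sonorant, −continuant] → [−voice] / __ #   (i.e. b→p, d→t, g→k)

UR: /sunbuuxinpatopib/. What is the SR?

sumbuuximpadobip

Rule 1 (nasal place assimilation): /n/ precedes the labial consonant /b/, so it assimilates in place to [m]. /n/ precedes the labial consonant /p/, so it assimilates in place to [m]. /sunbuuxinpatopib/ → sumbuuximpatopib.
Rule 2 (intervocalic voicing): /t/ is a voiceless stop between vowels /a/ and /o/, so it voices to [d]. /p/ is a voiceless stop between vowels /o/ and /i/, so it voices to [b]. /sumbuuximpatopib/ → sumbuuximpadobib.
Rule 3 (final devoicing): /b/ is a voiced stop in word-final position, so it devoices to [p]. /sumbuuximpadobib/ → sumbuuximpadobip.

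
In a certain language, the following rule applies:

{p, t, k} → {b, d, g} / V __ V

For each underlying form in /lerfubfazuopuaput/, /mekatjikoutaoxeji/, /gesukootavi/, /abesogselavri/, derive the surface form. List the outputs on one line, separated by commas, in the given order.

lerfubfazuobuabut, megatjigoudaoxeji, gesugoodavi, abesogselavri

/lerfubfazuopuaput/: /p/ is a voiceless stop between vowels /o/ and /u/, so it voices to [b]. /p/ is a voiceless stop between vowels /a/ and /u/, so it voices to [b]. → [lerfubfazuobuabut].
/mekatjikoutaoxeji/: /k/ is a voiceless stop between vowels /e/ and /a/, so it voices to [g]. /k/ is a voiceless stop between vowels /i/ and /o/, so it voices to [g]. /t/ is a voiceless stop between vowels /u/ and /a/, so it voices to [d]. → [megatjigoudaoxeji].
/gesukootavi/: /k/ is a voiceless stop between vowels /u/ and /o/, so it voices to [g]. /t/ is a voiceless stop between vowels /o/ and /a/, so it voices to [d]. → [gesugoodavi].
/abesogselavri/: the rule's environment is not met; surfaces unchanged as [abesogselavri].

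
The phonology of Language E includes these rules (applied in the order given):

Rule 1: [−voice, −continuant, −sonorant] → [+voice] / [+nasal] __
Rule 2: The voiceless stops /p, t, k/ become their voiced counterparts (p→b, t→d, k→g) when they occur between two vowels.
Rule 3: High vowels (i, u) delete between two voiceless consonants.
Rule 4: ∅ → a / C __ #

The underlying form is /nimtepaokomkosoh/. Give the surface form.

Rule 1 (post-nasal voicing): /t/ is a voiceless stop immediately after the nasal /m/, so it voices to [d]. /k/ is a voiceless stop immediately after the nasal /m/, so it voices to [g]. /nimtepaokomkosoh/ → nimdepaokomgosoh.
Rule 2 (intervocalic voicing): /p/ is a voiceless stop between vowels /e/ and /a/, so it voices to [b]. /k/ is a voiceless stop between vowels /o/ and /o/, so it voices to [g]. /nimdepaokomgosoh/ → nimdebaogomgosoh.
Rule 3 (high vowel syncope): no segment meets the environment; /nimdebaogomgosoh/ is unchanged.
Rule 4 (final a-epenthesis): the form ends in the consonant /h/, so [a] is inserted word-finally. /nimdebaogomgosoh/ → nimdebaogomgosoha.

nimdebaogomgosoha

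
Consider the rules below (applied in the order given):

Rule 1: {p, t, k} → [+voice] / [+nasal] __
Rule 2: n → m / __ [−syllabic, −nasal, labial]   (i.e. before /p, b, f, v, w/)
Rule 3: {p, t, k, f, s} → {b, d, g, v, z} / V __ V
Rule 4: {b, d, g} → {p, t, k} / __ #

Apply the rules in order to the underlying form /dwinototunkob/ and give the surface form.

Rule 1 (post-nasal voicing): /k/ is a voiceless stop immediately after the nasal /n/, so it voices to [g]. /dwinototunkob/ → dwinototungob.
Rule 2 (nasal place assimilation): no segment meets the environment; /dwinototungob/ is unchanged.
Rule 3 (intervocalic voicing): /t/ is a voiceless obstruent between vowels /o/ and /o/, so it voices to [d]. /t/ is a voiceless obstruent between vowels /o/ and /u/, so it voices to [d]. /dwinototungob/ → dwinododungob.
Rule 4 (final devoicing): /b/ is a voiced stop in word-final position, so it devoices to [p]. /dwinododungob/ → dwinododungop.

dwinododungop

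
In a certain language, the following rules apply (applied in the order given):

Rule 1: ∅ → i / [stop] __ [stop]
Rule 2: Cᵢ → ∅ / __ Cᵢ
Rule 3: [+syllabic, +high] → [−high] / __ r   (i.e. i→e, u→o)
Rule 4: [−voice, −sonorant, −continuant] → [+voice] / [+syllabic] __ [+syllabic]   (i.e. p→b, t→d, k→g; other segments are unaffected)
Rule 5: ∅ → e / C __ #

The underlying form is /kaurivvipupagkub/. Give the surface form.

kaorivibubagigube

Rule 1 (stop-cluster i-epenthesis): /g/ and /k/ form a stop–stop cluster, so [i] is inserted between them. /kaurivvipupagkub/ → kaurivvipupagikub.
Rule 2 (degemination): /vv/ is a geminate; the first /v/ deletes. /kaurivvipupagikub/ → kaurivipupagikub.
Rule 3 (pre-rhotic lowering): /u/ is a high vowel immediately before /r/, so it lowers to [o]. /kaurivipupagikub/ → kaorivipupagikub.
Rule 4 (intervocalic voicing): /p/ is a voiceless stop between vowels /i/ and /u/, so it voices to [b]. /p/ is a voiceless stop between vowels /u/ and /a/, so it voices to [b]. /k/ is a voiceless stop between vowels /i/ and /u/, so it voices to [g]. /kaorivipupagikub/ → kaorivibubagigub.
Rule 5 (final e-epenthesis): the form ends in the consonant /b/, so [e] is inserted word-finally. /kaorivibubagigub/ → kaorivibubagigube.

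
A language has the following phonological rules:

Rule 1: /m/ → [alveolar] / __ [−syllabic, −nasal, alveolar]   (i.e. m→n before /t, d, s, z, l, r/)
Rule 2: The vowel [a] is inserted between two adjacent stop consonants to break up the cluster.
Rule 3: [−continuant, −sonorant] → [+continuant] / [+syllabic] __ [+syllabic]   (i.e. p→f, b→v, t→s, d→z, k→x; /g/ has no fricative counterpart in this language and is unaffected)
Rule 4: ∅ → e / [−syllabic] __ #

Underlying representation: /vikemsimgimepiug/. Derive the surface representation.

Rule 1 (nasal place assimilation): /m/ precedes the alveolar consonant /s/, so it assimilates in place to [n]. /vikemsimgimepiug/ → vikensimgimepiug.
Rule 2 (stop-cluster a-epenthesis): no segment meets the environment; /vikensimgimepiug/ is unchanged.
Rule 3 (intervocalic spirantization): /k/ is a stop between vowels /i/ and /e/, so it spirantizes to the fricative [x]. /p/ is a stop between vowels /e/ and /i/, so it spirantizes to the fricative [f]. /vikensimgimepiug/ → vixensimgimefiug.
Rule 4 (final e-epenthesis): the form ends in the consonant /g/, so [e] is inserted word-finally. /vixensimgimefiug/ → vixensimgimefiuge.

vixensimgimefiuge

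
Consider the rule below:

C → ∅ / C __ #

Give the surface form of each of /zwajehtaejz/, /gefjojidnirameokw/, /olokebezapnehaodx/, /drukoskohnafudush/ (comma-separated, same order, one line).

/zwajehtaejz/: /z/ is the second consonant of a word-final cluster /jz/, so it deletes. → [zwajehtaej].
/gefjojidnirameokw/: /w/ is the second consonant of a word-final cluster /kw/, so it deletes. → [gefjojidnirameok].
/olokebezapnehaodx/: /x/ is the second consonant of a word-final cluster /dx/, so it deletes. → [olokebezapnehaod].
/drukoskohnafudush/: /h/ is the second consonant of a word-final cluster /sh/, so it deletes. → [drukoskohnafudus].

zwajehtaej, gefjojidnirameok, olokebezapnehaod, drukoskohnafudus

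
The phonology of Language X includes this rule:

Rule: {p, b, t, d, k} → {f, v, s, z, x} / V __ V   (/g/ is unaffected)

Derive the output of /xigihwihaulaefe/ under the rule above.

xigihwihaulaefe

No segment of /xigihwihaulaefe/ meets the structural description of the rule, so the form surfaces unchanged.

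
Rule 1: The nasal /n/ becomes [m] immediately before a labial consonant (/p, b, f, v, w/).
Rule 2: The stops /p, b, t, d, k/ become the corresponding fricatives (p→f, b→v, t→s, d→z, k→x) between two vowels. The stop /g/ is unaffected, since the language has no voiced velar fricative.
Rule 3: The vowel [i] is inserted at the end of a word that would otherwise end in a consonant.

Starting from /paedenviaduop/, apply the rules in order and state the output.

Rule 1 (nasal place assimilation): /n/ precedes the labial consonant /v/, so it assimilates in place to [m]. /paedenviaduop/ → paedemviaduop.
Rule 2 (intervocalic spirantization): /d/ is a stop between vowels /e/ and /e/, so it spirantizes to the fricative [z]. /d/ is a stop between vowels /a/ and /u/, so it spirantizes to the fricative [z]. /paedemviaduop/ → paezemviazuop.
Rule 3 (final i-epenthesis): the form ends in the consonant /p/, so [i] is inserted word-finally. /paezemviazuop/ → paezemviazuopi.

paezemviazuopi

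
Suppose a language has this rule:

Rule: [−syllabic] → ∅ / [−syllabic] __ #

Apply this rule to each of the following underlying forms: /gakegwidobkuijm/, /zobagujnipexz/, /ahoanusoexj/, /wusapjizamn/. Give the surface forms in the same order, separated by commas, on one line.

gakegwidobkuij, zobagujnipex, ahoanusoex, wusapjizam

/gakegwidobkuijm/: /m/ is the second consonant of a word-final cluster /jm/, so it deletes. → [gakegwidobkuij].
/zobagujnipexz/: /z/ is the second consonant of a word-final cluster /xz/, so it deletes. → [zobagujnipex].
/ahoanusoexj/: /j/ is the second consonant of a word-final cluster /xj/, so it deletes. → [ahoanusoex].
/wusapjizamn/: /n/ is the second consonant of a word-final cluster /mn/, so it deletes. → [wusapjizam].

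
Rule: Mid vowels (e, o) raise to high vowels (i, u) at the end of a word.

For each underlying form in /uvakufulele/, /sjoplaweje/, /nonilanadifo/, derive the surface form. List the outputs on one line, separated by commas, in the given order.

/uvakufulele/: /e/ is a mid vowel in word-final position, so it raises to [i]. → [uvakufuleli].
/sjoplaweje/: /e/ is a mid vowel in word-final position, so it raises to [i]. → [sjoplaweji].
/nonilanadifo/: /o/ is a mid vowel in word-final position, so it raises to [u]. → [nonilanadifu].

uvakufuleli, sjoplaweji, nonilanadifu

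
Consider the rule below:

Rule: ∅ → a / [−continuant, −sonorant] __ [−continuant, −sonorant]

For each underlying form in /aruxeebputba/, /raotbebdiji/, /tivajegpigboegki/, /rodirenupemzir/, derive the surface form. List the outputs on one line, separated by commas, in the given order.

aruxeebaputaba, raotabebadiji, tivajegapigaboegaki, rodirenupemzir

/aruxeebputba/: /b/ and /p/ form a stop–stop cluster, so [a] is inserted between them. /t/ and /b/ form a stop–stop cluster, so [a] is inserted between them. → [aruxeebaputaba].
/raotbebdiji/: /t/ and /b/ form a stop–stop cluster, so [a] is inserted between them. /b/ and /d/ form a stop–stop cluster, so [a] is inserted between them. → [raotabebadiji].
/tivajegpigboegki/: /g/ and /p/ form a stop–stop cluster, so [a] is inserted between them. /g/ and /b/ form a stop–stop cluster, so [a] is inserted between them. /g/ and /k/ form a stop–stop cluster, so [a] is inserted between them. → [tivajegapigaboegaki].
/rodirenupemzir/: the rule's environment is not met; surfaces unchanged as [rodirenupemzir].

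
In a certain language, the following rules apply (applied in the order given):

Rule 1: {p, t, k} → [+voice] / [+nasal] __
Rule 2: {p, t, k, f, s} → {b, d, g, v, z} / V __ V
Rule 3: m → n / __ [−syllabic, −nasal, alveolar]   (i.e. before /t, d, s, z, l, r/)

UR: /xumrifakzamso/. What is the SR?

Rule 1 (post-nasal voicing): no segment meets the environment; /xumrifakzamso/ is unchanged.
Rule 2 (intervocalic voicing): /f/ is a voiceless obstruent between vowels /i/ and /a/, so it voices to [v]. /xumrifakzamso/ → xumrivakzamso.
Rule 3 (nasal place assimilation): /m/ precedes the alveolar consonant /r/, so it assimilates in place to [n]. /m/ precedes the alveolar consonant /s/, so it assimilates in place to [n]. /xumrivakzamso/ → xunrivakzanso.

xunrivakzanso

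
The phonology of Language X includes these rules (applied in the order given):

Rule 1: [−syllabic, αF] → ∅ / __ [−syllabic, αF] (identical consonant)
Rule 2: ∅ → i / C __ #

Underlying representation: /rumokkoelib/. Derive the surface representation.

rumokoelibi

Rule 1 (degemination): /kk/ is a geminate; the first /k/ deletes. /rumokkoelib/ → rumokoelib.
Rule 2 (final i-epenthesis): the form ends in the consonant /b/, so [i] is inserted word-finally. /rumokoelib/ → rumokoelibi.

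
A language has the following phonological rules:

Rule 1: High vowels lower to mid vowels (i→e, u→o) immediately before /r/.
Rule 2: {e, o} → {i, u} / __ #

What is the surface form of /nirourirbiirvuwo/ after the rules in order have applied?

Rule 1 (pre-rhotic lowering): /i/ is a high vowel immediately before /r/, so it lowers to [e]. /u/ is a high vowel immediately before /r/, so it lowers to [o]. /i/ is a high vowel immediately before /r/, so it lowers to [e]. /i/ is a high vowel immediately before /r/, so it lowers to [e]. /nirourirbiirvuwo/ → neroorerbiervuwo.
Rule 2 (final vowel raising): /o/ is a mid vowel in word-final position, so it raises to [u]. /neroorerbiervuwo/ → neroorerbiervuwu.

neroorerbiervuwu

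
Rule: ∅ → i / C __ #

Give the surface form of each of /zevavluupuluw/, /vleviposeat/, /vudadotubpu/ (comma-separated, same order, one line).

zevavluupuluwi, vleviposeati, vudadotubpu

/zevavluupuluw/: the form ends in the consonant /w/, so [i] is inserted word-finally. → [zevavluupuluwi].
/vleviposeat/: the form ends in the consonant /t/, so [i] is inserted word-finally. → [vleviposeati].
/vudadotubpu/: the rule's environment is not met; surfaces unchanged as [vudadotubpu].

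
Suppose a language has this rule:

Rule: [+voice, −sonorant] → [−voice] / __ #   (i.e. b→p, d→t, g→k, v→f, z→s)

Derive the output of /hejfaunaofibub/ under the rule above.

hejfaunaofibup

Scanning /hejfaunaofibub/: /b/ at position 12 is not in the conditioning environment; /b/ is a voiced obstruent in word-final position, so it devoices to [p].
Result: [hejfaunaofibup].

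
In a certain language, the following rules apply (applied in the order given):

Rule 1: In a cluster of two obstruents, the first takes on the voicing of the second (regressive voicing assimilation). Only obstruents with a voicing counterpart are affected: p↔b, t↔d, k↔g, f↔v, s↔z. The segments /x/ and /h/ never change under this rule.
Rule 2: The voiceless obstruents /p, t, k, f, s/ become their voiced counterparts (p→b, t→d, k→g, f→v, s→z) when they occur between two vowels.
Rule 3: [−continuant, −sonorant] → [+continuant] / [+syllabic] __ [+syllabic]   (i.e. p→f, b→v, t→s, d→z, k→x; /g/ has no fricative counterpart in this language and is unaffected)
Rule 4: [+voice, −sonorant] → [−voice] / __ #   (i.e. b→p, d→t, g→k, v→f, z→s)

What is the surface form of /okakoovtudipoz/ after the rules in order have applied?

ogagooftuzivos

Rule 1 (regressive voicing assimilation): /v/ precedes the voiceless obstruent /t/, so it devoices to [f] by assimilation. /okakoovtudipoz/ → okakooftudipoz.
Rule 2 (intervocalic voicing): /k/ is a voiceless obstruent between vowels /o/ and /a/, so it voices to [g]. /k/ is a voiceless obstruent between vowels /a/ and /o/, so it voices to [g]. /p/ is a voiceless obstruent between vowels /i/ and /o/, so it voices to [b]. /okakooftudipoz/ → ogagooftudiboz.
Rule 3 (intervocalic spirantization): /d/ is a stop between vowels /u/ and /i/, so it spirantizes to the fricative [z]. /b/ is a stop between vowels /i/ and /o/, so it spirantizes to the fricative [v]. /ogagooftudiboz/ → ogagooftuzivoz.
Rule 4 (final devoicing): /z/ is a voiced obstruent in word-final position, so it devoices to [s]. /ogagooftuzivoz/ → ogagooftuzivos.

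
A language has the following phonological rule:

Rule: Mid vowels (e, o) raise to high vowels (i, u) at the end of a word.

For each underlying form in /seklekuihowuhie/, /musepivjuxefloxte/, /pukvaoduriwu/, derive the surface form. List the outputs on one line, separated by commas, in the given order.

/seklekuihowuhie/: /e/ is a mid vowel in word-final position, so it raises to [i]. → [seklekuihowuhii].
/musepivjuxefloxte/: /e/ is a mid vowel in word-final position, so it raises to [i]. → [musepivjuxefloxti].
/pukvaoduriwu/: the rule's environment is not met; surfaces unchanged as [pukvaoduriwu].

seklekuihowuhii, musepivjuxefloxti, pukvaoduriwu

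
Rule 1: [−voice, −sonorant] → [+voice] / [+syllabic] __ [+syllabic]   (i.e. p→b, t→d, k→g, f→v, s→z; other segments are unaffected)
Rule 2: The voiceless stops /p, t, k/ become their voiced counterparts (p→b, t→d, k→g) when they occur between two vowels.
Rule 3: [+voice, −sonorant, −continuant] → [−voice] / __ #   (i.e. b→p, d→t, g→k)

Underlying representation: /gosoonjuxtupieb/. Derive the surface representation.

gozoonjuxtubiep

Rule 1 (intervocalic voicing): /s/ is a voiceless obstruent between vowels /o/ and /o/, so it voices to [z]. /p/ is a voiceless obstruent between vowels /u/ and /i/, so it voices to [b]. /gosoonjuxtupieb/ → gozoonjuxtubieb.
Rule 2 (intervocalic voicing): no segment meets the environment; /gozoonjuxtubieb/ is unchanged.
Rule 3 (final devoicing): /b/ is a voiced stop in word-final position, so it devoices to [p]. /gozoonjuxtubieb/ → gozoonjuxtubiep.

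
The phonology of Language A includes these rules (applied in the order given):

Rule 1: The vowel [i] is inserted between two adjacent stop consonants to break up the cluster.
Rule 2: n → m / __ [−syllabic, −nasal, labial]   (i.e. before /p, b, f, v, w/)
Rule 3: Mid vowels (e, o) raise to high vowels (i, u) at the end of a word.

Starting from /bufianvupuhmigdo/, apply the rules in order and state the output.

bufiamvupuhmigidu

Rule 1 (stop-cluster i-epenthesis): /g/ and /d/ form a stop–stop cluster, so [i] is inserted between them. /bufianvupuhmigdo/ → bufianvupuhmigido.
Rule 2 (nasal place assimilation): /n/ precedes the labial consonant /v/, so it assimilates in place to [m]. /bufianvupuhmigido/ → bufiamvupuhmigido.
Rule 3 (final vowel raising): /o/ is a mid vowel in word-final position, so it raises to [u]. /bufiamvupuhmigido/ → bufiamvupuhmigidu.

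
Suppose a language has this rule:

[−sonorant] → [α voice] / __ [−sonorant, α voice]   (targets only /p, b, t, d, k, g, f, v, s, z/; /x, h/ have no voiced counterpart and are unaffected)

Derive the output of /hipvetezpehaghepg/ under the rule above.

hibvetespehakhebg

/p/ precedes the voiced obstruent /v/, so it voices to [b] by assimilation.
/z/ precedes the voiceless obstruent /p/, so it devoices to [s] by assimilation.
/g/ precedes the voiceless obstruent /h/, so it devoices to [k] by assimilation.
/p/ precedes the voiced obstruent /g/, so it voices to [b] by assimilation.
The other instances of /v/, /t/, /p/, /g/ do not occur in the required environment and remain unchanged.
Surface form: [hibvetespehakhebg].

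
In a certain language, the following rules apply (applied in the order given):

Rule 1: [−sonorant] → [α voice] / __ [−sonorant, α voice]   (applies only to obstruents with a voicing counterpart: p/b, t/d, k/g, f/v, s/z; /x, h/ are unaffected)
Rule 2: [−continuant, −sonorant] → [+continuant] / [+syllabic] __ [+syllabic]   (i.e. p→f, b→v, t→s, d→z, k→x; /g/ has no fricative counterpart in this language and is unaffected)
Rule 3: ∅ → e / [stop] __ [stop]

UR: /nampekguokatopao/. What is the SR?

nampegeguoxasofao

Rule 1 (regressive voicing assimilation): /k/ precedes the voiced obstruent /g/, so it voices to [g] by assimilation. /nampekguokatopao/ → nampegguokatopao.
Rule 2 (intervocalic spirantization): /k/ is a stop between vowels /o/ and /a/, so it spirantizes to the fricative [x]. /t/ is a stop between vowels /a/ and /o/, so it spirantizes to the fricative [s]. /p/ is a stop between vowels /o/ and /a/, so it spirantizes to the fricative [f]. /nampegguokatopao/ → nampegguoxasofao.
Rule 3 (stop-cluster e-epenthesis): /g/ and /g/ form a stop–stop cluster, so [e] is inserted between them. /nampegguoxasofao/ → nampegeguoxasofao.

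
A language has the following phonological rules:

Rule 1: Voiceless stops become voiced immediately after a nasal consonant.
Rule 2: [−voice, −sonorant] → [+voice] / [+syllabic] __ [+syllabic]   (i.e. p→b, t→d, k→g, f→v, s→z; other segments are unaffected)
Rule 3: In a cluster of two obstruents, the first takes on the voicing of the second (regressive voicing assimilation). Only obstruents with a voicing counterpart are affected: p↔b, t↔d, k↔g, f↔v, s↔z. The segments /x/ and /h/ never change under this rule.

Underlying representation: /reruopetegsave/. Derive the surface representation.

Rule 1 (post-nasal voicing): no segment meets the environment; /reruopetegsave/ is unchanged.
Rule 2 (intervocalic voicing): /p/ is a voiceless obstruent between vowels /o/ and /e/, so it voices to [b]. /t/ is a voiceless obstruent between vowels /e/ and /e/, so it voices to [d]. /reruopetegsave/ → reruobedegsave.
Rule 3 (regressive voicing assimilation): /g/ precedes the voiceless obstruent /s/, so it devoices to [k] by assimilation. /reruobedegsave/ → reruobedeksave.

reruobedeksave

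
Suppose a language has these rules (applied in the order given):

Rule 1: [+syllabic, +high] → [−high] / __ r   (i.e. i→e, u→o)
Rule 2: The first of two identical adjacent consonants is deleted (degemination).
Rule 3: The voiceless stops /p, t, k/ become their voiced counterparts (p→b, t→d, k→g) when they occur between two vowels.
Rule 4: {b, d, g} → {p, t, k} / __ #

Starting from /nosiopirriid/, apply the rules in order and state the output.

nosioberiit

Rule 1 (pre-rhotic lowering): /i/ is a high vowel immediately before /r/, so it lowers to [e]. /nosiopirriid/ → nosioperriid.
Rule 2 (degemination): /rr/ is a geminate; the first /r/ deletes. /nosioperriid/ → nosioperiid.
Rule 3 (intervocalic voicing): /p/ is a voiceless stop between vowels /o/ and /e/, so it voices to [b]. /nosioperiid/ → nosioberiid.
Rule 4 (final devoicing): /d/ is a voiced stop in word-final position, so it devoices to [t]. /nosioberiid/ → nosioberiit.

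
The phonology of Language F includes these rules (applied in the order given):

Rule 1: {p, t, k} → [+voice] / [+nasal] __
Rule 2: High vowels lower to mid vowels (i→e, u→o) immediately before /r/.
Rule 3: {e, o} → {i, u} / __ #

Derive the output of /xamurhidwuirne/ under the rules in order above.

xamorhidwuerni

Rule 1 (post-nasal voicing): no segment meets the environment; /xamurhidwuirne/ is unchanged.
Rule 2 (pre-rhotic lowering): /u/ is a high vowel immediately before /r/, so it lowers to [o]. /i/ is a high vowel immediately before /r/, so it lowers to [e]. /xamurhidwuirne/ → xamorhidwuerne.
Rule 3 (final vowel raising): /e/ is a mid vowel in word-final position, so it raises to [i]. /xamorhidwuerne/ → xamorhidwuerni.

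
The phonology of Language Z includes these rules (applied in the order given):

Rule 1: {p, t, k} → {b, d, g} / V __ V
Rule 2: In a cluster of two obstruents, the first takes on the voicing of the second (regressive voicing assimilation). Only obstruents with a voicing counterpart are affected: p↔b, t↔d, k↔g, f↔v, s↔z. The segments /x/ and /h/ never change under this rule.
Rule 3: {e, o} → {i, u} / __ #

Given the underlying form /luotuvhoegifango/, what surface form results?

Rule 1 (intervocalic voicing): /t/ is a voiceless stop between vowels /o/ and /u/, so it voices to [d]. /luotuvhoegifango/ → luoduvhoegifango.
Rule 2 (regressive voicing assimilation): /v/ precedes the voiceless obstruent /h/, so it devoices to [f] by assimilation. /luoduvhoegifango/ → luodufhoegifango.
Rule 3 (final vowel raising): /o/ is a mid vowel in word-final position, so it raises to [u]. /luodufhoegifango/ → luodufhoegifangu.

luodufhoegifangu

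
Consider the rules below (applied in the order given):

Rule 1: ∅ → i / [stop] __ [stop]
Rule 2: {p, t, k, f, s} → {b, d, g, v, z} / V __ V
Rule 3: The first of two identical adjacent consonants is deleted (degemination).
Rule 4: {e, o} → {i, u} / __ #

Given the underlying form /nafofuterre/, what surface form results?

Rule 1 (stop-cluster i-epenthesis): no segment meets the environment; /nafofuterre/ is unchanged.
Rule 2 (intervocalic voicing): /f/ is a voiceless obstruent between vowels /a/ and /o/, so it voices to [v]. /f/ is a voiceless obstruent between vowels /o/ and /u/, so it voices to [v]. /t/ is a voiceless obstruent between vowels /u/ and /e/, so it voices to [d]. /nafofuterre/ → navovuderre.
Rule 3 (degemination): /rr/ is a geminate; the first /r/ deletes. /navovuderre/ → navovudere.
Rule 4 (final vowel raising): /e/ is a mid vowel in word-final position, so it raises to [i]. /navovudere/ → navovuderi.

navovuderi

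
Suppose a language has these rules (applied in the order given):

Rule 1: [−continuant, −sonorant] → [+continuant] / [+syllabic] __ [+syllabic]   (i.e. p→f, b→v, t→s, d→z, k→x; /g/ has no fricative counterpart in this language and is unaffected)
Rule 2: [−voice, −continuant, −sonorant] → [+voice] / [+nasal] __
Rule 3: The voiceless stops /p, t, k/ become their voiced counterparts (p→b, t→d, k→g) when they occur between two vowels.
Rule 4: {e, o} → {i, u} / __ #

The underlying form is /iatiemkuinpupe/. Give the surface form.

iasiemguinbufi

Rule 1 (intervocalic spirantization): /t/ is a stop between vowels /a/ and /i/, so it spirantizes to the fricative [s]. /p/ is a stop between vowels /u/ and /e/, so it spirantizes to the fricative [f]. /iatiemkuinpupe/ → iasiemkuinpufe.
Rule 2 (post-nasal voicing): /k/ is a voiceless stop immediately after the nasal /m/, so it voices to [g]. /p/ is a voiceless stop immediately after the nasal /n/, so it voices to [b]. /iasiemkuinpufe/ → iasiemguinbufe.
Rule 3 (intervocalic voicing): no segment meets the environment; /iasiemguinbufe/ is unchanged.
Rule 4 (final vowel raising): /e/ is a mid vowel in word-final position, so it raises to [i]. /iasiemguinbufe/ → iasiemguinbufi.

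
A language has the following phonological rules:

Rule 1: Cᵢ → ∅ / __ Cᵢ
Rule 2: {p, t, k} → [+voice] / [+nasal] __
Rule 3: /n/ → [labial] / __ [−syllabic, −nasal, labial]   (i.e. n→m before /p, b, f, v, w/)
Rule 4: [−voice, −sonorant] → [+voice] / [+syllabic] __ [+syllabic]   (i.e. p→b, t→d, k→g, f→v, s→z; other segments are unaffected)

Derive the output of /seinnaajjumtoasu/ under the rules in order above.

Rule 1 (degemination): /nn/ is a geminate; the first /n/ deletes. /jj/ is a geminate; the first /j/ deletes. /seinnaajjumtoasu/ → seinaajumtoasu.
Rule 2 (post-nasal voicing): /t/ is a voiceless stop immediately after the nasal /m/, so it voices to [d]. /seinaajumtoasu/ → seinaajumdoasu.
Rule 3 (nasal place assimilation): no segment meets the environment; /seinaajumdoasu/ is unchanged.
Rule 4 (intervocalic voicing): /s/ is a voiceless obstruent between vowels /a/ and /u/, so it voices to [z]. /seinaajumdoasu/ → seinaajumdoazu.

seinaajumdoazu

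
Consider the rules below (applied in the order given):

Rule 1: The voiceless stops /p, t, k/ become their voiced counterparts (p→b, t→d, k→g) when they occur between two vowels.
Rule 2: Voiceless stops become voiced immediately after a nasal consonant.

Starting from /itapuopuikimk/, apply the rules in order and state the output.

idabuobuigimg

Rule 1 (intervocalic voicing): /t/ is a voiceless stop between vowels /i/ and /a/, so it voices to [d]. /p/ is a voiceless stop between vowels /a/ and /u/, so it voices to [b]. /p/ is a voiceless stop between vowels /o/ and /u/, so it voices to [b]. /k/ is a voiceless stop between vowels /i/ and /i/, so it voices to [g]. /itapuopuikimk/ → idabuobuigimk.
Rule 2 (post-nasal voicing): /k/ is a voiceless stop immediately after the nasal /m/, so it voices to [g]. /idabuobuigimk/ → idabuobuigimg.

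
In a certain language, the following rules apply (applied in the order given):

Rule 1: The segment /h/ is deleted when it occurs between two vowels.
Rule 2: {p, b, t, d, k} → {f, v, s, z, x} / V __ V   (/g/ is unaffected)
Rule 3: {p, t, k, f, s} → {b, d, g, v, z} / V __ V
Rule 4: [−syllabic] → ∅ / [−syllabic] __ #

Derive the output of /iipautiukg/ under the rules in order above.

Rule 1 (intervocalic h-deletion): no segment meets the environment; /iipautiukg/ is unchanged.
Rule 2 (intervocalic spirantization): /p/ is a stop between vowels /i/ and /a/, so it spirantizes to the fricative [f]. /t/ is a stop between vowels /u/ and /i/, so it spirantizes to the fricative [s]. /iipautiukg/ → iifausiukg.
Rule 3 (intervocalic voicing): /f/ is a voiceless obstruent between vowels /i/ and /a/, so it voices to [v]. /s/ is a voiceless obstruent between vowels /u/ and /i/, so it voices to [z]. /iifausiukg/ → iivauziukg.
Rule 4 (final cluster simplification): /g/ is the second consonant of a word-final cluster /kg/, so it deletes. /iivauziukg/ → iivauziuk.

iivauziuk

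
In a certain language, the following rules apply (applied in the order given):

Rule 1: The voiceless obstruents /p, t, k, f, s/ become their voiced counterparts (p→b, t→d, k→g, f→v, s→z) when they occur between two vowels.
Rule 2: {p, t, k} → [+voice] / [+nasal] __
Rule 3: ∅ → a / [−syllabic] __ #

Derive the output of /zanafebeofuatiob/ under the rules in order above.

Rule 1 (intervocalic voicing): /f/ is a voiceless obstruent between vowels /a/ and /e/, so it voices to [v]. /f/ is a voiceless obstruent between vowels /o/ and /u/, so it voices to [v]. /t/ is a voiceless obstruent between vowels /a/ and /i/, so it voices to [d]. /zanafebeofuatiob/ → zanavebeovuadiob.
Rule 2 (post-nasal voicing): no segment meets the environment; /zanavebeovuadiob/ is unchanged.
Rule 3 (final a-epenthesis): the form ends in the consonant /b/, so [a] is inserted word-finally. /zanavebeovuadiob/ → zanavebeovuadioba.

zanavebeovuadioba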